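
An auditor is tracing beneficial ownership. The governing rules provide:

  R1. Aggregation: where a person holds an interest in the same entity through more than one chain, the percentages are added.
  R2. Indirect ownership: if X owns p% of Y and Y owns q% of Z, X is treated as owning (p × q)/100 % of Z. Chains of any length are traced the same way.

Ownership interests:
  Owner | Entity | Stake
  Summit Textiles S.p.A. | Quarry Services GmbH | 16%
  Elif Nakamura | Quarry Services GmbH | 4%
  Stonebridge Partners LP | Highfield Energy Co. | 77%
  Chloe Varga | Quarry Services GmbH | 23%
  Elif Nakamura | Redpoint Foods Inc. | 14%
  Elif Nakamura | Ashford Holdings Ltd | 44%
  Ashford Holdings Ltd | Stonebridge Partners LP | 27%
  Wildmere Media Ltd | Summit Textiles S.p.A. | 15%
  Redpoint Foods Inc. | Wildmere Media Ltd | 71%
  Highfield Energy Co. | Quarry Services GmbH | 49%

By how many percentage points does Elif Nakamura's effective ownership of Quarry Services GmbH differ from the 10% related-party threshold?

1.279116

Chain via Redpoint Foods Inc. → Wildmere Media Ltd → Summit Textiles S.p.A. (R2): 14% × 71% × 15% × 16% = 0.23856% of Quarry Services GmbH.
Chain via Ashford Holdings Ltd → Stonebridge Partners LP → Highfield Energy Co. (R2): 44% × 27% × 77% × 49% = 4.482324% of Quarry Services GmbH.
Direct interest in Quarry Services GmbH: 4%.
Aggregating (R1): 0.23856% + 4.482324% + 4% = 8.720884%.
8.720884% falls short of the 10% threshold by 1.279116 percentage points.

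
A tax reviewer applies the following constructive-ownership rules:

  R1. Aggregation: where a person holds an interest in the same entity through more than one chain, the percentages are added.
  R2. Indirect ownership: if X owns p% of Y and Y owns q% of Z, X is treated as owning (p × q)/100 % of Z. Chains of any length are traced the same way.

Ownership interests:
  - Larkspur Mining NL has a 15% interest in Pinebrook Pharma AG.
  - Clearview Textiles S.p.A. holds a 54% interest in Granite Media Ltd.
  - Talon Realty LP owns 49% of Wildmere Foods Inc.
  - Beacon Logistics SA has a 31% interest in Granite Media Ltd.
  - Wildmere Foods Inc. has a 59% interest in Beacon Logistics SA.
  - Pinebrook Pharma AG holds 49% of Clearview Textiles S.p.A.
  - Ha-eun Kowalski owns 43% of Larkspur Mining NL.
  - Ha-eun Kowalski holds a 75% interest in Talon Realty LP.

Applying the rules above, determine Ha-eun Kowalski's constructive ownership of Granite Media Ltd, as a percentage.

Chain via Larkspur Mining NL → Pinebrook Pharma AG → Clearview Textiles S.p.A. (R2): 43% × 15% × 49% × 54% = 1.70667% of Granite Media Ltd.
Chain via Talon Realty LP → Wildmere Foods Inc. → Beacon Logistics SA (R2): 75% × 49% × 59% × 31% = 6.721575% of Granite Media Ltd.
Aggregating (R1): 1.70667% + 6.721575% = 8.428245%.

8.428245%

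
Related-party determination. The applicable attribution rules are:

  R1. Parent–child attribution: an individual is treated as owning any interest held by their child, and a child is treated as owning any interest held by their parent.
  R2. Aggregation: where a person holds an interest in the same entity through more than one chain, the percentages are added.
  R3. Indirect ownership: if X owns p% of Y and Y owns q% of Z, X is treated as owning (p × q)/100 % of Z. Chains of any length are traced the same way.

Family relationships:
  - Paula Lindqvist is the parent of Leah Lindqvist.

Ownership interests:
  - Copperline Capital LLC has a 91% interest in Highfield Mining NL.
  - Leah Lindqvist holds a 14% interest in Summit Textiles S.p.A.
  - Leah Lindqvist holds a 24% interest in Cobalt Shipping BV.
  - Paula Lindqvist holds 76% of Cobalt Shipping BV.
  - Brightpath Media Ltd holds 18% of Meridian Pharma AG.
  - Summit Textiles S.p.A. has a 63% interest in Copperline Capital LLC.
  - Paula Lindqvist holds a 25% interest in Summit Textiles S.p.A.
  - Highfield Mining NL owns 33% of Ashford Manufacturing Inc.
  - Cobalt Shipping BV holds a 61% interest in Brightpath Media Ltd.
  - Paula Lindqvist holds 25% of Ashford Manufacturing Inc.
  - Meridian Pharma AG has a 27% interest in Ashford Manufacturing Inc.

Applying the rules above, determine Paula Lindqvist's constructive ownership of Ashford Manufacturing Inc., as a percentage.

35.342971%

By parent–child attribution (R1), Paula Lindqvist is treated as also owning Leah Lindqvist's interest in Cobalt Shipping BV, giving 76% + 24% = 100%.
By parent–child attribution (R1), Paula Lindqvist is treated as also owning Leah Lindqvist's interest in Summit Textiles S.p.A, giving 25% + 14% = 39%.
Chain via Cobalt Shipping BV → Brightpath Media Ltd → Meridian Pharma AG (R3): 100% × 61% × 18% × 27% = 2.9646% of Ashford Manufacturing Inc.
Chain via Summit Textiles S.p.A. → Copperline Capital LLC → Highfield Mining NL (R3): 39% × 63% × 91% × 33% = 7.378371% of Ashford Manufacturing Inc.
Direct interest in Ashford Manufacturing Inc: 25%.
Aggregating (R2): 2.9646% + 7.378371% + 25% = 35.342971%.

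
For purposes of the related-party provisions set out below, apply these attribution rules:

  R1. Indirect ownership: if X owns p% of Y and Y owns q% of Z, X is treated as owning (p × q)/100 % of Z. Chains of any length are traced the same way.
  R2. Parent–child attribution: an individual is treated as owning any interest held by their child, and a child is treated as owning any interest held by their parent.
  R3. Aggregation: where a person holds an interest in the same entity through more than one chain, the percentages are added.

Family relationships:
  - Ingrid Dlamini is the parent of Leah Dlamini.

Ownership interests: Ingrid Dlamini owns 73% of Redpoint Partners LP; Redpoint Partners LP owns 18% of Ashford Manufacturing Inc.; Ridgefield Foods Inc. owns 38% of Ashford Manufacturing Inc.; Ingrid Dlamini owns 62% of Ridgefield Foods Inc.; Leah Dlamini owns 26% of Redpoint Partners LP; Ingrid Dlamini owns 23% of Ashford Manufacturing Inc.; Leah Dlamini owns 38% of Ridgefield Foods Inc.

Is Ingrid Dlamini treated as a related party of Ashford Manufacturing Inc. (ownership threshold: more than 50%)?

Yes

By parent–child attribution (R2), Ingrid Dlamini is treated as also owning Leah Dlamini's interest in Ridgefield Foods Inc, giving 62% + 38% = 100%.
By parent–child attribution (R2), Ingrid Dlamini is treated as also owning Leah Dlamini's interest in Redpoint Partners LP, giving 73% + 26% = 99%.
Chain via Ridgefield Foods Inc. (R1): 100% × 38% = 38% of Ashford Manufacturing Inc.
Chain via Redpoint Partners LP (R1): 99% × 18% = 17.82% of Ashford Manufacturing Inc.
Direct interest in Ashford Manufacturing Inc: 23%.
Aggregating (R3): 38% + 17.82% + 23% = 78.82%.
78.82% exceeds the 50% threshold, so Ingrid is a related party to Ashford Manufacturing Inc.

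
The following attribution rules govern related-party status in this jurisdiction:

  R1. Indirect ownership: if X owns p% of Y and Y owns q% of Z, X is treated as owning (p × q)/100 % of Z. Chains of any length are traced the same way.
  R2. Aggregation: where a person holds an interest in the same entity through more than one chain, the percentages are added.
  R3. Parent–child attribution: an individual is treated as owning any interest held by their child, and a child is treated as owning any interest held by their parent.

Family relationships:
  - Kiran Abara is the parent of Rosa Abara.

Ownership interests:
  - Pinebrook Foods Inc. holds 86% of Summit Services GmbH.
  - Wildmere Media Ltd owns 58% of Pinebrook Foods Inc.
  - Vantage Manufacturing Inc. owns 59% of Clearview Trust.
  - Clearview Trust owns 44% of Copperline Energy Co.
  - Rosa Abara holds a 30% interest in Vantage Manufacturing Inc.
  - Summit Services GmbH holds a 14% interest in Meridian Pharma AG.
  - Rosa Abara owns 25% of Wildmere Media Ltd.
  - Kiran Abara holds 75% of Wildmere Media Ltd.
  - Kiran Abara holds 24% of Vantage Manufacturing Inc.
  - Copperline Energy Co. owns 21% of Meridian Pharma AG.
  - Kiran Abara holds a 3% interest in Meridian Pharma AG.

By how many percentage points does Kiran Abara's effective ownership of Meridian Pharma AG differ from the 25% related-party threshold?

By parent–child attribution (R3), Kiran Abara is treated as also owning Rosa Abara's interest in Wildmere Media Ltd, giving 75% + 25% = 100%.
By parent–child attribution (R3), Kiran Abara is treated as also owning Rosa Abara's interest in Vantage Manufacturing Inc, giving 24% + 30% = 54%.
Chain via Wildmere Media Ltd → Pinebrook Foods Inc. → Summit Services GmbH (R1): 100% × 58% × 86% × 14% = 6.9832% of Meridian Pharma AG.
Chain via Vantage Manufacturing Inc. → Clearview Trust → Copperline Energy Co. (R1): 54% × 59% × 44% × 21% = 2.943864% of Meridian Pharma AG.
Direct interest in Meridian Pharma AG: 3%.
Aggregating (R2): 6.9832% + 2.943864% + 3% = 12.927064%.
12.927064% falls short of the 25% threshold by 12.072936 percentage points.

12.072936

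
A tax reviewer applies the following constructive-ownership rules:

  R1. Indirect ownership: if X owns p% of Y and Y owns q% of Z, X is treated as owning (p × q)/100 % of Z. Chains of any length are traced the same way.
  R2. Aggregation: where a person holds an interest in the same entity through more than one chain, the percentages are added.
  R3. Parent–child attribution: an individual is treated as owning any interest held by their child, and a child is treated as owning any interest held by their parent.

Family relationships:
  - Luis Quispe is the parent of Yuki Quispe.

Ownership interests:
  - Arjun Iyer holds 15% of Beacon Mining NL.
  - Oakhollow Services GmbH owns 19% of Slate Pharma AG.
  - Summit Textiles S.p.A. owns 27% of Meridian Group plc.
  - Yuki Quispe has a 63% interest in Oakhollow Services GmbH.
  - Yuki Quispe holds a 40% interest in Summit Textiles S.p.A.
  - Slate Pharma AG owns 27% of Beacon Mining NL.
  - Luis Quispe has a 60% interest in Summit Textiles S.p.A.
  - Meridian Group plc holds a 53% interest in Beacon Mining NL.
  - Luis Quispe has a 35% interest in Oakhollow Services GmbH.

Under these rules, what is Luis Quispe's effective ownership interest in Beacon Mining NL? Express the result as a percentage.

19.3374%

By parent–child attribution (R3), Luis Quispe is treated as also owning Yuki Quispe's interest in Summit Textiles S.p.A, giving 60% + 40% = 100%.
By parent–child attribution (R3), Luis Quispe is treated as also owning Yuki Quispe's interest in Oakhollow Services GmbH, giving 35% + 63% = 98%.
Chain via Summit Textiles S.p.A. → Meridian Group plc (R1): 100% × 27% × 53% = 14.31% of Beacon Mining NL.
Chain via Oakhollow Services GmbH → Slate Pharma AG (R1): 98% × 19% × 27% = 5.0274% of Beacon Mining NL.
Aggregating (R2): 14.31% + 5.0274% = 19.3374%.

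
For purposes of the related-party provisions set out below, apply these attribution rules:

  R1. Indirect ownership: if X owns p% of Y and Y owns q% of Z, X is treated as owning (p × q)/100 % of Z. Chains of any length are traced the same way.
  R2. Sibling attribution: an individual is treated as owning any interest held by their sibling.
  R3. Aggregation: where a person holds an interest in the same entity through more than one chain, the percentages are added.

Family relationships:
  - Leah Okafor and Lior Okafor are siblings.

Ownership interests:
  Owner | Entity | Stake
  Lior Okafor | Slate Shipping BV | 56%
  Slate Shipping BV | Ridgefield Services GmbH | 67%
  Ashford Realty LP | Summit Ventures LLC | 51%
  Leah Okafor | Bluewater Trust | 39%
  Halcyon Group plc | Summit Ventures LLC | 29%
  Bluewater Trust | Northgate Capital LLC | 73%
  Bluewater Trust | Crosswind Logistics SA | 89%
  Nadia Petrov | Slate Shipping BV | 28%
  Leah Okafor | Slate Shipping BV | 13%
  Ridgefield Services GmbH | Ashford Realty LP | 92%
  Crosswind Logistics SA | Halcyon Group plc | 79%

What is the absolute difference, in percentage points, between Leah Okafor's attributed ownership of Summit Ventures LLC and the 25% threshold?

By sibling attribution (R2), Leah Okafor is treated as also owning Lior Okafor's interest in Slate Shipping BV, giving 13% + 56% = 69%.
Chain via Slate Shipping BV → Ridgefield Services GmbH → Ashford Realty LP (R1): 69% × 67% × 92% × 51% = 21.691116% of Summit Ventures LLC.
Chain via Bluewater Trust → Crosswind Logistics SA → Halcyon Group plc (R1): 39% × 89% × 79% × 29% = 7.952061% of Summit Ventures LLC.
Aggregating (R3): 21.691116% + 7.952061% = 29.643177%.
29.643177% exceeds the 25% threshold by 4.643177 percentage points.

4.643177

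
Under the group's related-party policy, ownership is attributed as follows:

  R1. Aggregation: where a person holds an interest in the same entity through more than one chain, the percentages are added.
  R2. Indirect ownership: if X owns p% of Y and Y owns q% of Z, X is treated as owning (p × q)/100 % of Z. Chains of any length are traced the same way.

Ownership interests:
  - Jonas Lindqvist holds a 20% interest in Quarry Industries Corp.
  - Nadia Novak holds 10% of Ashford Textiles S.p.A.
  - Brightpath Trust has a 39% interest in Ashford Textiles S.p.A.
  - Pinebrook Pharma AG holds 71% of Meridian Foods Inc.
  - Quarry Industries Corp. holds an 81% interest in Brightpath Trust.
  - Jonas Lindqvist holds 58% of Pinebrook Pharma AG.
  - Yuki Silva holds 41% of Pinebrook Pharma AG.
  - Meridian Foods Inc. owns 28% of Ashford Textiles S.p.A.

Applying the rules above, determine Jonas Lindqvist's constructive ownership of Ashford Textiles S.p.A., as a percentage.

Chain via Pinebrook Pharma AG → Meridian Foods Inc. (R2): 58% × 71% × 28% = 11.5304% of Ashford Textiles S.p.A.
Chain via Quarry Industries Corp. → Brightpath Trust (R2): 20% × 81% × 39% = 6.318% of Ashford Textiles S.p.A.
Aggregating (R1): 11.5304% + 6.318% = 17.8484%.

17.8484%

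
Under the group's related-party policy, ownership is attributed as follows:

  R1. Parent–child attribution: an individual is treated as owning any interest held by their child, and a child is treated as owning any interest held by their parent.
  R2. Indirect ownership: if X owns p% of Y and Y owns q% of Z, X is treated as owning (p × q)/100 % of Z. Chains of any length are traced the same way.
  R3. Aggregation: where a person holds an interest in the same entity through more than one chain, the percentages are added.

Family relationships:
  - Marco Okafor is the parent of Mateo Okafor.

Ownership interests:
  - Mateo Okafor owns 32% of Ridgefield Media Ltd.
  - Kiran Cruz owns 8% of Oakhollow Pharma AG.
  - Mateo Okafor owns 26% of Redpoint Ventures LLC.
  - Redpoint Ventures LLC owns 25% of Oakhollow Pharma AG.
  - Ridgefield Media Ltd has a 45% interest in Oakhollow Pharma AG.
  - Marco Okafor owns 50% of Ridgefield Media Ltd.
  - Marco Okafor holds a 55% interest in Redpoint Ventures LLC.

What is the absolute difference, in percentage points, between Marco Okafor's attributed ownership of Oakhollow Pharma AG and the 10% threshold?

47.15

By parent–child attribution (R1), Marco Okafor is treated as also owning Mateo Okafor's interest in Ridgefield Media Ltd, giving 50% + 32% = 82%.
By parent–child attribution (R1), Marco Okafor is treated as also owning Mateo Okafor's interest in Redpoint Ventures LLC, giving 55% + 26% = 81%.
Chain via Ridgefield Media Ltd (R2): 82% × 45% = 36.9% of Oakhollow Pharma AG.
Chain via Redpoint Ventures LLC (R2): 81% × 25% = 20.25% of Oakhollow Pharma AG.
Aggregating (R3): 36.9% + 20.25% = 57.15%.
57.15% exceeds the 10% threshold by 47.15 percentage points.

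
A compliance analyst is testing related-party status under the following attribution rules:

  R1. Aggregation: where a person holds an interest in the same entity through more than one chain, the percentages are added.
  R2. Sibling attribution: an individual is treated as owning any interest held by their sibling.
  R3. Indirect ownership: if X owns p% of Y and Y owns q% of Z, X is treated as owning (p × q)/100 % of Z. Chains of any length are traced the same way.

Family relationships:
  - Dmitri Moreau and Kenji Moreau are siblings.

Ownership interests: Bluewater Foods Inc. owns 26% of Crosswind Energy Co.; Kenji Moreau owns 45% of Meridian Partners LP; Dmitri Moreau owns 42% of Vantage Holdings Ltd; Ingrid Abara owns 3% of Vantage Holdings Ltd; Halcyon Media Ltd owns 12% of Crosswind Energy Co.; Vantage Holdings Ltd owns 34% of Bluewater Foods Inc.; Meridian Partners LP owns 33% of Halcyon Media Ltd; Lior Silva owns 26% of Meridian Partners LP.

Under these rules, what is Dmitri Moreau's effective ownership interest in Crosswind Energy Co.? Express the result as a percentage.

By sibling attribution (R2), Dmitri Moreau is treated as owning Kenji Moreau's 45% interest in Meridian Partners LP.
Chain via Vantage Holdings Ltd → Bluewater Foods Inc. (R3): 42% × 34% × 26% = 3.7128% of Crosswind Energy Co.
Chain via Meridian Partners LP → Halcyon Media Ltd (R3): 45% × 33% × 12% = 1.782% of Crosswind Energy Co.
Aggregating (R1): 3.7128% + 1.782% = 5.4948%.

5.4948%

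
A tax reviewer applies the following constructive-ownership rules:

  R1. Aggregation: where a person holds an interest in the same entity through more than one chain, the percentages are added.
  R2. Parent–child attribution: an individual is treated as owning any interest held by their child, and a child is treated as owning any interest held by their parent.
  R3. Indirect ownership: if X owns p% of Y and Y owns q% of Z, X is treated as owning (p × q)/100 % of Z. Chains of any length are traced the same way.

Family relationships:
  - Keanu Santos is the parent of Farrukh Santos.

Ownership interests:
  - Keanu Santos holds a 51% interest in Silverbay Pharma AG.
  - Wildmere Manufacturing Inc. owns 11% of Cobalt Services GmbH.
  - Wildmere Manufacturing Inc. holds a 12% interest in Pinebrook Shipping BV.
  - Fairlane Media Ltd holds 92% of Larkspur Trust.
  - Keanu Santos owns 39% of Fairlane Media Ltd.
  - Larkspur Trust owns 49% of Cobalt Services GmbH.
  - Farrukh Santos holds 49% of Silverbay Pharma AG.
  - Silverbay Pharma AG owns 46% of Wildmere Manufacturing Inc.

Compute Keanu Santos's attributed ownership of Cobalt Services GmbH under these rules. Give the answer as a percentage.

By parent–child attribution (R2), Keanu Santos is treated as also owning Farrukh Santos's interest in Silverbay Pharma AG, giving 51% + 49% = 100%.
Chain via Fairlane Media Ltd → Larkspur Trust (R3): 39% × 92% × 49% = 17.5812% of Cobalt Services GmbH.
Chain via Silverbay Pharma AG → Wildmere Manufacturing Inc. (R3): 100% × 46% × 11% = 5.06% of Cobalt Services GmbH.
Aggregating (R1): 17.5812% + 5.06% = 22.6412%.

22.6412%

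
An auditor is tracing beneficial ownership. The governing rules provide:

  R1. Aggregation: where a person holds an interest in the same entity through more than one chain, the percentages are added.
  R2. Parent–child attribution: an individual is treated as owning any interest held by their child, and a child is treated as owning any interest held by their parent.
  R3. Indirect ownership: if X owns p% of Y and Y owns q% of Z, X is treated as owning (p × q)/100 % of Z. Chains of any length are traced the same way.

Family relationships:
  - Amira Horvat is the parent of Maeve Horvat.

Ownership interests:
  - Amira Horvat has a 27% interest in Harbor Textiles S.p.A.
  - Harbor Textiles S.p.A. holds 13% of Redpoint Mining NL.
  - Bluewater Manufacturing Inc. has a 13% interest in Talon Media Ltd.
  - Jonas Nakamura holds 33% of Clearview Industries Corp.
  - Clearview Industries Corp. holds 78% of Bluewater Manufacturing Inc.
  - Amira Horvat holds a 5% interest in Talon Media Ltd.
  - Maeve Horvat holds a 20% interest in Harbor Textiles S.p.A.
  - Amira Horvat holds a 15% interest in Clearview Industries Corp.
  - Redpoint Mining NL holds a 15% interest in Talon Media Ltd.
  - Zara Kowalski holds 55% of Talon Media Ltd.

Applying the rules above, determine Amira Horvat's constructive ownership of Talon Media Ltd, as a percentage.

By parent–child attribution (R2), Amira Horvat is treated as also owning Maeve Horvat's interest in Harbor Textiles S.p.A, giving 27% + 20% = 47%.
Chain via Harbor Textiles S.p.A. → Redpoint Mining NL (R3): 47% × 13% × 15% = 0.9165% of Talon Media Ltd.
Chain via Clearview Industries Corp. → Bluewater Manufacturing Inc. (R3): 15% × 78% × 13% = 1.521% of Talon Media Ltd.
Direct interest in Talon Media Ltd: 5%.
Aggregating (R1): 0.9165% + 1.521% + 5% = 7.4375%.

7.4375%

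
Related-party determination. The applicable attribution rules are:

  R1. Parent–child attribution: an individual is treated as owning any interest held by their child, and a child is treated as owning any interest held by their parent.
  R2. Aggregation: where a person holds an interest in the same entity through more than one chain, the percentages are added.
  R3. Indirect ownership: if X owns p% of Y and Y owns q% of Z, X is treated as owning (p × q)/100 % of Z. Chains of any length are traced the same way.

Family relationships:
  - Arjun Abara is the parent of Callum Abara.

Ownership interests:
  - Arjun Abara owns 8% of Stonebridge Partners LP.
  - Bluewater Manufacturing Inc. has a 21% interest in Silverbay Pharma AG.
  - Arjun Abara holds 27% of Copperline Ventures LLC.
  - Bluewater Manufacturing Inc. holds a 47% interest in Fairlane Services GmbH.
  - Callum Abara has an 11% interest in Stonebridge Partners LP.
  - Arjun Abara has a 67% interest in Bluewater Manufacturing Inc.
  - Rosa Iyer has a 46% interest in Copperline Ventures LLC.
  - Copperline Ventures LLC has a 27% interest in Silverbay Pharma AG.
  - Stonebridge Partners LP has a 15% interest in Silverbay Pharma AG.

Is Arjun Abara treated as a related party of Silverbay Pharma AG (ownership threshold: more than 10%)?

Yes

By parent–child attribution (R1), Arjun Abara is treated as also owning Callum Abara's interest in Stonebridge Partners LP, giving 8% + 11% = 19%.
Chain via Copperline Ventures LLC (R3): 27% × 27% = 7.29% of Silverbay Pharma AG.
Chain via Bluewater Manufacturing Inc. (R3): 67% × 21% = 14.07% of Silverbay Pharma AG.
Chain via Stonebridge Partners LP (R3): 19% × 15% = 2.85% of Silverbay Pharma AG.
Aggregating (R2): 7.29% + 14.07% + 2.85% = 24.21%.
24.21% exceeds the 10% threshold, so Arjun is a related party to Silverbay Pharma AG.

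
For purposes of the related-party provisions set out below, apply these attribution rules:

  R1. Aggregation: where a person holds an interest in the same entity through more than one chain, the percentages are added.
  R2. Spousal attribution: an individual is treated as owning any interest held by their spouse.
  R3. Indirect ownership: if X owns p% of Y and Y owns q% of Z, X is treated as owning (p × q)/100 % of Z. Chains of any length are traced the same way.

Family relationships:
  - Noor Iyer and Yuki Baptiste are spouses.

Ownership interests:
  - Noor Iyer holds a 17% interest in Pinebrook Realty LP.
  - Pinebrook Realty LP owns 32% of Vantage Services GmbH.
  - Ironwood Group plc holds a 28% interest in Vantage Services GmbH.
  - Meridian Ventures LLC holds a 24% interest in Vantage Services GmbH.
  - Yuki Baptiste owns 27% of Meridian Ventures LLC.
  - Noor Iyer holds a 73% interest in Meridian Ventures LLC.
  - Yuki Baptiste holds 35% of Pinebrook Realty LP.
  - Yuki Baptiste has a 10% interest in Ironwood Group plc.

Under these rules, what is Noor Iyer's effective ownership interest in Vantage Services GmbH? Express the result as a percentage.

By spousal attribution (R2), Noor Iyer is treated as also owning Yuki Baptiste's interest in Meridian Ventures LLC, giving 73% + 27% = 100%.
By spousal attribution (R2), Noor Iyer is treated as also owning Yuki Baptiste's interest in Pinebrook Realty LP, giving 17% + 35% = 52%.
By spousal attribution (R2), Noor Iyer is treated as owning Yuki Baptiste's 10% interest in Ironwood Group plc.
Chain via Meridian Ventures LLC (R3): 100% × 24% = 24% of Vantage Services GmbH.
Chain via Pinebrook Realty LP (R3): 52% × 32% = 16.64% of Vantage Services GmbH.
Chain via Ironwood Group plc (R3): 10% × 28% = 2.8% of Vantage Services GmbH.
Aggregating (R1): 24% + 16.64% + 2.8% = 43.44%.

43.44%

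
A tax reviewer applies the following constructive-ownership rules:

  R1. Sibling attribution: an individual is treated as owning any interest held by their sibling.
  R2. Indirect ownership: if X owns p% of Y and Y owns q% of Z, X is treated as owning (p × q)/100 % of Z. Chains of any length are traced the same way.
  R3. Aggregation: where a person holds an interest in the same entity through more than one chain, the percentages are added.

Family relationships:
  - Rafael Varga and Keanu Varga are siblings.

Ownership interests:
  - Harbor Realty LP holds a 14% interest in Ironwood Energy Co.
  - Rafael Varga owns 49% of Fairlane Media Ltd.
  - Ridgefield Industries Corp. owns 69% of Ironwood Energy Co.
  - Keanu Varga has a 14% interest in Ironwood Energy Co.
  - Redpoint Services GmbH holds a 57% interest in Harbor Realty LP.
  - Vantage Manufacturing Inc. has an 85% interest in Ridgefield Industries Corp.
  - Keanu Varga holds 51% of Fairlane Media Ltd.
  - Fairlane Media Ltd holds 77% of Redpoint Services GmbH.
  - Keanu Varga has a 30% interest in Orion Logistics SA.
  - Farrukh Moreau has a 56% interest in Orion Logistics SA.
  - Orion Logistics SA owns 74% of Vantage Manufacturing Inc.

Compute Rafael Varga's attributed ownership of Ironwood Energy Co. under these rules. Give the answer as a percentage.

33.1649%

By sibling attribution (R1), Rafael Varga is treated as also owning Keanu Varga's interest in Fairlane Media Ltd, giving 49% + 51% = 100%.
By sibling attribution (R1), Rafael Varga is treated as owning Keanu Varga's 30% interest in Orion Logistics SA.
By sibling attribution (R1), Rafael Varga is treated as owning Keanu Varga's 14% interest in Ironwood Energy Co.
Chain via Fairlane Media Ltd → Redpoint Services GmbH → Harbor Realty LP (R2): 100% × 77% × 57% × 14% = 6.1446% of Ironwood Energy Co.
Chain via Orion Logistics SA → Vantage Manufacturing Inc. → Ridgefield Industries Corp. (R2): 30% × 74% × 85% × 69% = 13.0203% of Ironwood Energy Co.
Direct interest in Ironwood Energy Co: 14%.
Aggregating (R3): 6.1446% + 13.0203% + 14% = 33.1649%.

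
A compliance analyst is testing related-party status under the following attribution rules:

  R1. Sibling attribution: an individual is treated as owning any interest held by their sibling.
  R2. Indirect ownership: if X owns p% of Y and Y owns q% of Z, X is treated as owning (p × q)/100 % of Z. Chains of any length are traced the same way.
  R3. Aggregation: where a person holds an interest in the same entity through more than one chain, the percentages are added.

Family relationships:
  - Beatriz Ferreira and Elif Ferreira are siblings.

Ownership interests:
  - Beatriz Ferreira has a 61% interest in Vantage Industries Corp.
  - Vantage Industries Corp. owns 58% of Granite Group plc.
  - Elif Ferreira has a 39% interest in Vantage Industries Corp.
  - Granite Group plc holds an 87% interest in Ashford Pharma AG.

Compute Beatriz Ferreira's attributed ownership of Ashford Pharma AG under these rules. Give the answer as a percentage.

By sibling attribution (R1), Beatriz Ferreira is treated as also owning Elif Ferreira's interest in Vantage Industries Corp, giving 61% + 39% = 100%.
Chain via Vantage Industries Corp. → Granite Group plc (R2): 100% × 58% × 87% = 50.46% of Ashford Pharma AG.

50.46%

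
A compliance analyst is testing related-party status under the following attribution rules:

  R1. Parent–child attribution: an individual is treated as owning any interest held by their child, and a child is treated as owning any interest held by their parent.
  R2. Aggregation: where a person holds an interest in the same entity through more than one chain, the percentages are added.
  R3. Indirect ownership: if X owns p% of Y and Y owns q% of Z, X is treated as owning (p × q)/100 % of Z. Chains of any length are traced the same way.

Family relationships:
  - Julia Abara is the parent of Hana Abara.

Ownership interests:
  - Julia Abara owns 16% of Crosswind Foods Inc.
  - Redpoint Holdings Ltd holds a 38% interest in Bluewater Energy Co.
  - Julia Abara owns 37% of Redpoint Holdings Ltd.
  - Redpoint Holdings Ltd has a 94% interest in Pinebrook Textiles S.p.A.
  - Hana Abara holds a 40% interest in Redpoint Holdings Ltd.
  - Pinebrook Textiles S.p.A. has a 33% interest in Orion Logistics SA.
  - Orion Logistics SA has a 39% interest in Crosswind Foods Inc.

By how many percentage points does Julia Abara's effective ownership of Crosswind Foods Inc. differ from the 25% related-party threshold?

0.315306

By parent–child attribution (R1), Julia Abara is treated as also owning Hana Abara's interest in Redpoint Holdings Ltd, giving 37% + 40% = 77%.
Chain via Redpoint Holdings Ltd → Pinebrook Textiles S.p.A. → Orion Logistics SA (R3): 77% × 94% × 33% × 39% = 9.315306% of Crosswind Foods Inc.
Direct interest in Crosswind Foods Inc: 16%.
Aggregating (R2): 9.315306% + 16% = 25.315306%.
25.315306% exceeds the 25% threshold by 0.315306 percentage points.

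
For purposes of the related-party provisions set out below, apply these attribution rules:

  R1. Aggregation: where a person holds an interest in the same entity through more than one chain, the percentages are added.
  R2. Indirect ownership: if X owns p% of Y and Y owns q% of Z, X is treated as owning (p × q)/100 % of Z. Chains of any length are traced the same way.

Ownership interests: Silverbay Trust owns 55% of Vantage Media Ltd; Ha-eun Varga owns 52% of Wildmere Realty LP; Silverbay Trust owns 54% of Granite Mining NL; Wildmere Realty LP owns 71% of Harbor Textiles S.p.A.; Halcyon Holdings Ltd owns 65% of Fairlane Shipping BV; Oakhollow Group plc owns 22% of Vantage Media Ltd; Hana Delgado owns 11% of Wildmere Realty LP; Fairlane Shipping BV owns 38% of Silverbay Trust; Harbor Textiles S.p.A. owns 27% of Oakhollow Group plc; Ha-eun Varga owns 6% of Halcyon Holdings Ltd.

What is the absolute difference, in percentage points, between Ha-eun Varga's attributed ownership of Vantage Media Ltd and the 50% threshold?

Chain via Wildmere Realty LP → Harbor Textiles S.p.A. → Oakhollow Group plc (R2): 52% × 71% × 27% × 22% = 2.193048% of Vantage Media Ltd.
Chain via Halcyon Holdings Ltd → Fairlane Shipping BV → Silverbay Trust (R2): 6% × 65% × 38% × 55% = 0.8151% of Vantage Media Ltd.
Aggregating (R1): 2.193048% + 0.8151% = 3.008148%.
3.008148% falls short of the 50% threshold by 46.991852 percentage points.

46.991852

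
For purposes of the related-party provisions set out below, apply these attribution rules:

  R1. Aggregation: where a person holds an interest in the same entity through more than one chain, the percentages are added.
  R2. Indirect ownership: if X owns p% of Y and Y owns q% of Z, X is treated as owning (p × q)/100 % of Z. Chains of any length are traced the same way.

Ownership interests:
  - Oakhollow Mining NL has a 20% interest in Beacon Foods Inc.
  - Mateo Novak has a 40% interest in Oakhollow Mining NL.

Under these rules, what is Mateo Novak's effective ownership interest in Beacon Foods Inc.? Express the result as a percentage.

Chain via Oakhollow Mining NL (R2): 40% × 20% = 8% of Beacon Foods Inc.

8%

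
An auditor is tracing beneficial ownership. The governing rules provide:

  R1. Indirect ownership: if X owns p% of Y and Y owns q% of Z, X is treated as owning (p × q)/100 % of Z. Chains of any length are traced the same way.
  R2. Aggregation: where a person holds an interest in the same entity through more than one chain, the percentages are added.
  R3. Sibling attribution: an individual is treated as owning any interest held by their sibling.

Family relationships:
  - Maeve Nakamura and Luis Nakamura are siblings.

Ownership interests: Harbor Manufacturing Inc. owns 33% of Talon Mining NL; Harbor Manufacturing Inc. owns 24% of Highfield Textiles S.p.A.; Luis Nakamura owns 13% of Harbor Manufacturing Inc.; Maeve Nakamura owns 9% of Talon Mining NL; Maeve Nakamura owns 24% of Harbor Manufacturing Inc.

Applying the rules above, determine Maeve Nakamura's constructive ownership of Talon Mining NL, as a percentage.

By sibling attribution (R3), Maeve Nakamura is treated as also owning Luis Nakamura's interest in Harbor Manufacturing Inc, giving 24% + 13% = 37%.
Chain via Harbor Manufacturing Inc. (R1): 37% × 33% = 12.21% of Talon Mining NL.
Direct interest in Talon Mining NL: 9%.
Aggregating (R2): 12.21% + 9% = 21.21%.

21.21%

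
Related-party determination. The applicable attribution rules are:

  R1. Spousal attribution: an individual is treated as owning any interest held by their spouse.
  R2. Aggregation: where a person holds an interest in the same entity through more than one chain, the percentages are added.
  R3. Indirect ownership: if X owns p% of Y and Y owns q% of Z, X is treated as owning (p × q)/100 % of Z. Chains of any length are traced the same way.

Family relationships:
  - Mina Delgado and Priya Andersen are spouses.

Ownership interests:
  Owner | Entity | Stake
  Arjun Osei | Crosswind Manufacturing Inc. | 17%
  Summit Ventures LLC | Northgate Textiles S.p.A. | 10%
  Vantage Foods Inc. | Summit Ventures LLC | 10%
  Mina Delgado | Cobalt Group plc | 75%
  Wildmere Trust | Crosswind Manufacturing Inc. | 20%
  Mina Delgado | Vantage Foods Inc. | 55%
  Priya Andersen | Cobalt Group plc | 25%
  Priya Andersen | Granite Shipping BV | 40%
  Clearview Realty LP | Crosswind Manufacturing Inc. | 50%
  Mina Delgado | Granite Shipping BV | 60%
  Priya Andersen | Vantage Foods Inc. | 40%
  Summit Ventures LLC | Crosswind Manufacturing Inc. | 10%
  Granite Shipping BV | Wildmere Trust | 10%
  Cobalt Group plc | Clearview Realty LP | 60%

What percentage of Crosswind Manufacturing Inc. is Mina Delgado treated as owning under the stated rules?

By spousal attribution (R1), Mina Delgado is treated as also owning Priya Andersen's interest in Vantage Foods Inc, giving 55% + 40% = 95%.
By spousal attribution (R1), Mina Delgado is treated as also owning Priya Andersen's interest in Granite Shipping BV, giving 60% + 40% = 100%.
By spousal attribution (R1), Mina Delgado is treated as also owning Priya Andersen's interest in Cobalt Group plc, giving 75% + 25% = 100%.
Chain via Vantage Foods Inc. → Summit Ventures LLC (R3): 95% × 10% × 10% = 0.95% of Crosswind Manufacturing Inc.
Chain via Granite Shipping BV → Wildmere Trust (R3): 100% × 10% × 20% = 2% of Crosswind Manufacturing Inc.
Chain via Cobalt Group plc → Clearview Realty LP (R3): 100% × 60% × 50% = 30% of Crosswind Manufacturing Inc.
Aggregating (R2): 0.95% + 2% + 30% = 32.95%.

32.95%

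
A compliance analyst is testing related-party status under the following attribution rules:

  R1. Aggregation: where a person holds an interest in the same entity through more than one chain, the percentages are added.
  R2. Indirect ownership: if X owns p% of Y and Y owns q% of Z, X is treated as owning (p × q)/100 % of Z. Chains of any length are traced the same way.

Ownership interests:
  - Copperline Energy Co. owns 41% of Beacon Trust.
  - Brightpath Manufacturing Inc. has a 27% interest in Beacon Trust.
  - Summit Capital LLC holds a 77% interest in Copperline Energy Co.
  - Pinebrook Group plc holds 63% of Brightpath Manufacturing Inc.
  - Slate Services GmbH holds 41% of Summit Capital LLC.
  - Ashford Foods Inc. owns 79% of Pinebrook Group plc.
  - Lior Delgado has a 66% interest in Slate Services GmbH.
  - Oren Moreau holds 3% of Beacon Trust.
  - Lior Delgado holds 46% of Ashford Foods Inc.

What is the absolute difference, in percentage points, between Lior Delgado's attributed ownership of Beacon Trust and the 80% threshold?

Chain via Slate Services GmbH → Summit Capital LLC → Copperline Energy Co. (R2): 66% × 41% × 77% × 41% = 8.542842% of Beacon Trust.
Chain via Ashford Foods Inc. → Pinebrook Group plc → Brightpath Manufacturing Inc. (R2): 46% × 79% × 63% × 27% = 6.181434% of Beacon Trust.
Aggregating (R1): 8.542842% + 6.181434% = 14.724276%.
14.724276% falls short of the 80% threshold by 65.275724 percentage points.

65.275724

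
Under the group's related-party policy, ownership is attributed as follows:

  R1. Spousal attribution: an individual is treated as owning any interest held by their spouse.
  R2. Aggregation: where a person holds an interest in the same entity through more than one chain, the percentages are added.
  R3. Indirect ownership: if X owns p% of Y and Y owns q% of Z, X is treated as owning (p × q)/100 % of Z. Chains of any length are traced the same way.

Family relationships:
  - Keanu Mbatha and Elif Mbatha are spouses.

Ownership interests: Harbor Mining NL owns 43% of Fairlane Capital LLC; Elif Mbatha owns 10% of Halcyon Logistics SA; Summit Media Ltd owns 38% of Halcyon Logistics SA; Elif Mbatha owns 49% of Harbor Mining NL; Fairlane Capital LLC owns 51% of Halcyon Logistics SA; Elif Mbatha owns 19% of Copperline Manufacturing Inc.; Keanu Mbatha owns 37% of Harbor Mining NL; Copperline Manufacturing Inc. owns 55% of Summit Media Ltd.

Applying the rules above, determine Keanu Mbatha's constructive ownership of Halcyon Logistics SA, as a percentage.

By spousal attribution (R1), Keanu Mbatha is treated as also owning Elif Mbatha's interest in Harbor Mining NL, giving 37% + 49% = 86%.
By spousal attribution (R1), Keanu Mbatha is treated as owning Elif Mbatha's 19% interest in Copperline Manufacturing Inc.
By spousal attribution (R1), Keanu Mbatha is treated as owning Elif Mbatha's 10% interest in Halcyon Logistics SA.
Chain via Harbor Mining NL → Fairlane Capital LLC (R3): 86% × 43% × 51% = 18.8598% of Halcyon Logistics SA.
Chain via Copperline Manufacturing Inc. → Summit Media Ltd (R3): 19% × 55% × 38% = 3.971% of Halcyon Logistics SA.
Direct interest in Halcyon Logistics SA: 10%.
Aggregating (R2): 18.8598% + 3.971% + 10% = 32.8308%.

32.8308%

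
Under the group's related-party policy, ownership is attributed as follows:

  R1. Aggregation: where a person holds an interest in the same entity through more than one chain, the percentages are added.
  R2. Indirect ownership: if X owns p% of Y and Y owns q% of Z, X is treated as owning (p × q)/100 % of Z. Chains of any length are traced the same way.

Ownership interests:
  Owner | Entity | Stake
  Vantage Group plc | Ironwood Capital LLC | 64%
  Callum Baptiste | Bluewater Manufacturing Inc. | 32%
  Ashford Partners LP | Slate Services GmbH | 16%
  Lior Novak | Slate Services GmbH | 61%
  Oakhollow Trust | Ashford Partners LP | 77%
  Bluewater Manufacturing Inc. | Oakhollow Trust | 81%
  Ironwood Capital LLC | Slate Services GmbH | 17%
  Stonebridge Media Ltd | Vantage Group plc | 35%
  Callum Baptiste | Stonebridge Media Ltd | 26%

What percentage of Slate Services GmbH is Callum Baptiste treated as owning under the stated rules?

4.183424%

Chain via Stonebridge Media Ltd → Vantage Group plc → Ironwood Capital LLC (R2): 26% × 35% × 64% × 17% = 0.99008% of Slate Services GmbH.
Chain via Bluewater Manufacturing Inc. → Oakhollow Trust → Ashford Partners LP (R2): 32% × 81% × 77% × 16% = 3.193344% of Slate Services GmbH.
Aggregating (R1): 0.99008% + 3.193344% = 4.183424%.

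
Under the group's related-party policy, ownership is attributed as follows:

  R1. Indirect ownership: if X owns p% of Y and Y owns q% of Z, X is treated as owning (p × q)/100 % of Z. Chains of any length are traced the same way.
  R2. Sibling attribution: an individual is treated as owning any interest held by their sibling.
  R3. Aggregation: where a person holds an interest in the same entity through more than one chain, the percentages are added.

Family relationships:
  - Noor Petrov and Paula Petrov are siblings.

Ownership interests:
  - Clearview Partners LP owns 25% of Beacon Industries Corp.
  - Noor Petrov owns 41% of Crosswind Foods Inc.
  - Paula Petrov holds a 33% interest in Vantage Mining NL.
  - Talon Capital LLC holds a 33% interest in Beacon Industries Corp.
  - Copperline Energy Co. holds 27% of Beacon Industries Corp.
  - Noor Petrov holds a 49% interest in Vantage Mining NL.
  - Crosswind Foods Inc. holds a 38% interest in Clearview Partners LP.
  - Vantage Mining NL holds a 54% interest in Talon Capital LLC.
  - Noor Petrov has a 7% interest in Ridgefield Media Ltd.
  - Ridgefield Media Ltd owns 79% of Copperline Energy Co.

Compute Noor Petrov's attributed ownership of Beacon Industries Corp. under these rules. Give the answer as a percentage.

20.0005%

By sibling attribution (R2), Noor Petrov is treated as also owning Paula Petrov's interest in Vantage Mining NL, giving 49% + 33% = 82%.
Chain via Crosswind Foods Inc. → Clearview Partners LP (R1): 41% × 38% × 25% = 3.895% of Beacon Industries Corp.
Chain via Vantage Mining NL → Talon Capital LLC (R1): 82% × 54% × 33% = 14.6124% of Beacon Industries Corp.
Chain via Ridgefield Media Ltd → Copperline Energy Co. (R1): 7% × 79% × 27% = 1.4931% of Beacon Industries Corp.
Aggregating (R3): 3.895% + 14.6124% + 1.4931% = 20.0005%.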